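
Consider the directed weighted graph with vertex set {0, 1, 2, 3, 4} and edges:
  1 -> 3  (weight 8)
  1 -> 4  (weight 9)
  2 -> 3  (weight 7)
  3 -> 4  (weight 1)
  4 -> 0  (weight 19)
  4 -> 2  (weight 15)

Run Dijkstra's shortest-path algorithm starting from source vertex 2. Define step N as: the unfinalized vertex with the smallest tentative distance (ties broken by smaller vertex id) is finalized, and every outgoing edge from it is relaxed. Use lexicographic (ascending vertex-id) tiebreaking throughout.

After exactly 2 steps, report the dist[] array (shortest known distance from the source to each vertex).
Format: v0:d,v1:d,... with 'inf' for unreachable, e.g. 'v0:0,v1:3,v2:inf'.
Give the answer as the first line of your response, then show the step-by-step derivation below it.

v0:inf,v1:inf,v2:0,v3:7,v4:8

step 1: dist = v0:inf,v1:inf,v2:0,v3:7,v4:inf
step 2: dist = v0:inf,v1:inf,v2:0,v3:7,v4:8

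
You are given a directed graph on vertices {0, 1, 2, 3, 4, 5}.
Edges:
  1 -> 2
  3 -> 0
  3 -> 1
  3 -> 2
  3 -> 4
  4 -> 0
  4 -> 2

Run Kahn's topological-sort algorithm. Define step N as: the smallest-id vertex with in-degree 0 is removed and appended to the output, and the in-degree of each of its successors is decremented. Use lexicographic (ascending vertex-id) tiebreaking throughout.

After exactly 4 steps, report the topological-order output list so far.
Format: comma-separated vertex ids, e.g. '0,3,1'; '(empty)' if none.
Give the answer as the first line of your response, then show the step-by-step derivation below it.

3,1,4,0

step 1: output 3; order=[3]; indeg=(1,0,2,0,0,0)
step 2: output 1; order=[3,1]; indeg=(1,0,1,0,0,0)
step 3: output 4; order=[3,1,4]; indeg=(0,0,0,0,0,0)
step 4: output 0; order=[3,1,4,0]; indeg=(0,0,0,0,0,0)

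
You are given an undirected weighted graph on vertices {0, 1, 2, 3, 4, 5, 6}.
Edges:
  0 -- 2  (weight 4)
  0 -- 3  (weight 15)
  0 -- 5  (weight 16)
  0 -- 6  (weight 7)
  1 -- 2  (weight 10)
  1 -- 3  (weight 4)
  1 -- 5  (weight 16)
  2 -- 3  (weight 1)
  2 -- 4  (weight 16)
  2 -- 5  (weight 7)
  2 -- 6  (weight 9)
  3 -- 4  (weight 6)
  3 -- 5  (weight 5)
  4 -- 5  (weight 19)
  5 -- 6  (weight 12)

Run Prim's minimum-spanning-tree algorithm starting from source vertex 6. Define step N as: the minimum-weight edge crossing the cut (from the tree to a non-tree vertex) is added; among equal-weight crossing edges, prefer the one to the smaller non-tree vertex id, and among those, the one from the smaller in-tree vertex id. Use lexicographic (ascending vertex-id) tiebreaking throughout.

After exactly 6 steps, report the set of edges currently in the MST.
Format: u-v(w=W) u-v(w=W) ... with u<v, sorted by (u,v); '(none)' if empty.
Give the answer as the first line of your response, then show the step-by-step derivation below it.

0-2(w=4) 0-6(w=7) 1-3(w=4) 2-3(w=1) 3-4(w=6) 3-5(w=5)

step 1: add edge 0-6 (w=7); MST = {0-6(w=7)}
step 2: add edge 0-2 (w=4); MST = {0-2(w=4) 0-6(w=7)}
step 3: add edge 2-3 (w=1); MST = {0-2(w=4) 0-6(w=7) 2-3(w=1)}
step 4: add edge 1-3 (w=4); MST = {0-2(w=4) 0-6(w=7) 1-3(w=4) 2-3(w=1)}
step 5: add edge 3-5 (w=5); MST = {0-2(w=4) 0-6(w=7) 1-3(w=4) 2-3(w=1) 3-5(w=5)}
step 6: add edge 3-4 (w=6); MST = {0-2(w=4) 0-6(w=7) 1-3(w=4) 2-3(w=1) 3-4(w=6) 3-5(w=5)}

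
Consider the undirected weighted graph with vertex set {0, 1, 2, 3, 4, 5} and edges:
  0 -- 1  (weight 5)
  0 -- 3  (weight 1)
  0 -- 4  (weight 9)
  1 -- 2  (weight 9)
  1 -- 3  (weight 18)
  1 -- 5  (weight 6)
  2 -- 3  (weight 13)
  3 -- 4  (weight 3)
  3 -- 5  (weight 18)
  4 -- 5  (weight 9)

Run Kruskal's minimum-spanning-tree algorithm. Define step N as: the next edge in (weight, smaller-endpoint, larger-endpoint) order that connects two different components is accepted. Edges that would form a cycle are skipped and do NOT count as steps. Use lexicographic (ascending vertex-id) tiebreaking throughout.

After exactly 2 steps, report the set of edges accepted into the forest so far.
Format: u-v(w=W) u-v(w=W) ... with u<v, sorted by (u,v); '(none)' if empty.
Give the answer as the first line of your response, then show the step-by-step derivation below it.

0-3(w=1) 3-4(w=3)

step 1: add edge 0-3 (w=1); MST = {0-3(w=1)}
step 2: add edge 3-4 (w=3); MST = {0-3(w=1) 3-4(w=3)}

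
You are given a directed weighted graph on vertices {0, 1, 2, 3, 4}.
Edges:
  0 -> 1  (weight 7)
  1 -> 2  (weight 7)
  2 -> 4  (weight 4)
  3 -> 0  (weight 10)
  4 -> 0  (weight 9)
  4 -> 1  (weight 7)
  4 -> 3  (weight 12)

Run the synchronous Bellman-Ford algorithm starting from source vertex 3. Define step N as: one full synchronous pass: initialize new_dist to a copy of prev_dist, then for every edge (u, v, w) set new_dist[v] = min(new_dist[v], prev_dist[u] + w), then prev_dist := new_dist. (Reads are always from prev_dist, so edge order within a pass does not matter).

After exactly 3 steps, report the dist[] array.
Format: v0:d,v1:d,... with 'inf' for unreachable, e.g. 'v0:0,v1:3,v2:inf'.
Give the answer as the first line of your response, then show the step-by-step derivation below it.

v0:10,v1:17,v2:24,v3:0,v4:inf

step 1: dist = v0:10,v1:inf,v2:inf,v3:0,v4:inf
step 2: dist = v0:10,v1:17,v2:inf,v3:0,v4:inf
step 3: dist = v0:10,v1:17,v2:24,v3:0,v4:inf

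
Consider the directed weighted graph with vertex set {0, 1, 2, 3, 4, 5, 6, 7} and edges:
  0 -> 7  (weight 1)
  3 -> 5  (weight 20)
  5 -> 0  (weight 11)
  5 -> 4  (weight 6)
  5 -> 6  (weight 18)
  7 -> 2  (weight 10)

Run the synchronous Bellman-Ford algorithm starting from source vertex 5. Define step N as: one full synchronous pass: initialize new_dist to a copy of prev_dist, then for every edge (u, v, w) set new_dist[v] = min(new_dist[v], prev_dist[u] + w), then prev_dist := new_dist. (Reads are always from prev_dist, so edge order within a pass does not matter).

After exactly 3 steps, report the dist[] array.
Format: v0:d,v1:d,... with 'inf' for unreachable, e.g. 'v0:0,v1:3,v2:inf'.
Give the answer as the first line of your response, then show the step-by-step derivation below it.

v0:11,v1:inf,v2:22,v3:inf,v4:6,v5:0,v6:18,v7:12

step 1: dist = v0:11,v1:inf,v2:inf,v3:inf,v4:6,v5:0,v6:18,v7:inf
step 2: dist = v0:11,v1:inf,v2:inf,v3:inf,v4:6,v5:0,v6:18,v7:12
step 3: dist = v0:11,v1:inf,v2:22,v3:inf,v4:6,v5:0,v6:18,v7:12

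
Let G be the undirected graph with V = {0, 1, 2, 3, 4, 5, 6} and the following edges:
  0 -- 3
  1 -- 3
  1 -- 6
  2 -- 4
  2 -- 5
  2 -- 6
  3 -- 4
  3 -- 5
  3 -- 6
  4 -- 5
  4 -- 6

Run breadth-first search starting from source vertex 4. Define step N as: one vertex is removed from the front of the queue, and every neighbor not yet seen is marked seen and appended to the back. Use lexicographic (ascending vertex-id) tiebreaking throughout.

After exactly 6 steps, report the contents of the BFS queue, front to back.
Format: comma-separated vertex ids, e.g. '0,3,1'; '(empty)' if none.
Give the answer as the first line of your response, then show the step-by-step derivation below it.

1

step 1: dequeue 4; queue=[2,3,5,6]; order=4
step 2: dequeue 2; queue=[3,5,6]; order=4,2
step 3: dequeue 3; queue=[5,6,0,1]; order=4,2,3
step 4: dequeue 5; queue=[6,0,1]; order=4,2,3,5
step 5: dequeue 6; queue=[0,1]; order=4,2,3,5,6
step 6: dequeue 0; queue=[1]; order=4,2,3,5,6,0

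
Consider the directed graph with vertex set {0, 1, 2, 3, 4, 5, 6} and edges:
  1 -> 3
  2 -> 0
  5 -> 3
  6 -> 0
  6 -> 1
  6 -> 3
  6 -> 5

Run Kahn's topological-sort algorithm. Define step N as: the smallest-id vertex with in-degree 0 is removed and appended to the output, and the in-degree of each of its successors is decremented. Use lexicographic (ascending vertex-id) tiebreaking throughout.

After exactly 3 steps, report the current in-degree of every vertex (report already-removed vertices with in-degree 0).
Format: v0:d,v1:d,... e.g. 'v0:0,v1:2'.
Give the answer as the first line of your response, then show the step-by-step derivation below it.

v0:0,v1:0,v2:0,v3:2,v4:0,v5:0,v6:0

step 1: output 2; order=[2]; indeg=(1,1,0,3,0,1,0)
step 2: output 4; order=[2,4]; indeg=(1,1,0,3,0,1,0)
step 3: output 6; order=[2,4,6]; indeg=(0,0,0,2,0,0,0)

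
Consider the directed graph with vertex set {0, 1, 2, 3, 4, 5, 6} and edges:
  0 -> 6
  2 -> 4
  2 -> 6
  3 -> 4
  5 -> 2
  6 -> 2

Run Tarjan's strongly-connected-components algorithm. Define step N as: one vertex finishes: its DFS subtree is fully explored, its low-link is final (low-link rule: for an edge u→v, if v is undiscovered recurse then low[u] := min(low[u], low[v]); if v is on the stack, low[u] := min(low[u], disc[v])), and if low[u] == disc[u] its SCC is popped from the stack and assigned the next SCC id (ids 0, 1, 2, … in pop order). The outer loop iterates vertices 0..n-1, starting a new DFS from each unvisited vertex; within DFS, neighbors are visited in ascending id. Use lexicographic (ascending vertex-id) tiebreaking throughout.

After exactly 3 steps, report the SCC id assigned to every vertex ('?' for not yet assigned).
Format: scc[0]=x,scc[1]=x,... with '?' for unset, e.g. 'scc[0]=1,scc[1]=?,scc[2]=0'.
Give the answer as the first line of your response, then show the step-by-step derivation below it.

scc[0]=?,scc[1]=?,scc[2]=1,scc[3]=?,scc[4]=0,scc[5]=?,scc[6]=1

step 1: low=(low[0]=0,low[1]=?,low[2]=2,low[3]=?,low[4]=3,low[5]=?,low[6]=1); scc=(scc[0]=?,scc[1]=?,scc[2]=?,scc[3]=?,scc[4]=0,scc[5]=?,scc[6]=?)
step 2: low=(low[0]=0,low[1]=?,low[2]=1,low[3]=?,low[4]=3,low[5]=?,low[6]=1); scc=(scc[0]=?,scc[1]=?,scc[2]=?,scc[3]=?,scc[4]=0,scc[5]=?,scc[6]=?)
step 3: low=(low[0]=0,low[1]=?,low[2]=1,low[3]=?,low[4]=3,low[5]=?,low[6]=1); scc=(scc[0]=?,scc[1]=?,scc[2]=1,scc[3]=?,scc[4]=0,scc[5]=?,scc[6]=1)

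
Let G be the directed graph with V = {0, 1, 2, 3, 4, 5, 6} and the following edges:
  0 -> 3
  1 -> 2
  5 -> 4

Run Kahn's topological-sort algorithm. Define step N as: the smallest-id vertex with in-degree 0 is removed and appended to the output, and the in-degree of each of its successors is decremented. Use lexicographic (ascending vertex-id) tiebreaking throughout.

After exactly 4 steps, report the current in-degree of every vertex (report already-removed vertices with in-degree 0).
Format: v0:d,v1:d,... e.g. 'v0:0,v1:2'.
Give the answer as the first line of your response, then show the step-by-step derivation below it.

v0:0,v1:0,v2:0,v3:0,v4:1,v5:0,v6:0

step 1: output 0; order=[0]; indeg=(0,0,1,0,1,0,0)
step 2: output 1; order=[0,1]; indeg=(0,0,0,0,1,0,0)
step 3: output 2; order=[0,1,2]; indeg=(0,0,0,0,1,0,0)
step 4: output 3; order=[0,1,2,3]; indeg=(0,0,0,0,1,0,0)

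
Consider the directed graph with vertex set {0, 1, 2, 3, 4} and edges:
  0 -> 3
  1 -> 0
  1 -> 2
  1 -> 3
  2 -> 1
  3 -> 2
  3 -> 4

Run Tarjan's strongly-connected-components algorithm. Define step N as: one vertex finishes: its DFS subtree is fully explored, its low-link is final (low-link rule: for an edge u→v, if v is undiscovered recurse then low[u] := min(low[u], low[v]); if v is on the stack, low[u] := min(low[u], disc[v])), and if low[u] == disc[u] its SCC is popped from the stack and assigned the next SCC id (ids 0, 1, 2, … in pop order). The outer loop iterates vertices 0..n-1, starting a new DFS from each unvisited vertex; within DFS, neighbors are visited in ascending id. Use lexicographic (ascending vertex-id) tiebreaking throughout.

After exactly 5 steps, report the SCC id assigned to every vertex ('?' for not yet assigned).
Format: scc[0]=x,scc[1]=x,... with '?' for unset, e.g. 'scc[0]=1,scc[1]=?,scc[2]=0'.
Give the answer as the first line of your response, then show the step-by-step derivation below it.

scc[0]=1,scc[1]=1,scc[2]=1,scc[3]=1,scc[4]=0

step 1: low=(low[0]=0,low[1]=0,low[2]=2,low[3]=1,low[4]=?); scc=(scc[0]=?,scc[1]=?,scc[2]=?,scc[3]=?,scc[4]=?)
step 2: low=(low[0]=0,low[1]=0,low[2]=0,low[3]=1,low[4]=?); scc=(scc[0]=?,scc[1]=?,scc[2]=?,scc[3]=?,scc[4]=?)
step 3: low=(low[0]=0,low[1]=0,low[2]=0,low[3]=0,low[4]=4); scc=(scc[0]=?,scc[1]=?,scc[2]=?,scc[3]=?,scc[4]=0)
step 4: low=(low[0]=0,low[1]=0,low[2]=0,low[3]=0,low[4]=4); scc=(scc[0]=?,scc[1]=?,scc[2]=?,scc[3]=?,scc[4]=0)
step 5: low=(low[0]=0,low[1]=0,low[2]=0,low[3]=0,low[4]=4); scc=(scc[0]=1,scc[1]=1,scc[2]=1,scc[3]=1,scc[4]=0)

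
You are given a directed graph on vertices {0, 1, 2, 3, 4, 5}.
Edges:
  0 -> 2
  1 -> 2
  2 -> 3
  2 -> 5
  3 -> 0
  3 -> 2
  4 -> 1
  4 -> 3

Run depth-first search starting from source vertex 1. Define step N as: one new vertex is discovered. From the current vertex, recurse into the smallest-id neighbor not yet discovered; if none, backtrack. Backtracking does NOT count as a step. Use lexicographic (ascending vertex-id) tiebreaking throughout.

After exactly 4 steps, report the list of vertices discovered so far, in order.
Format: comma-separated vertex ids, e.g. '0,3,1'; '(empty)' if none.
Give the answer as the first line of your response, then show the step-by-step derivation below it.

1,2,3,0

step 1: discover 1; path=1; order=1
step 2: discover 2; path=1>2; order=1,2
step 3: discover 3; path=1>2>3; order=1,2,3
step 4: discover 0; path=1>2>3>0; order=1,2,3,0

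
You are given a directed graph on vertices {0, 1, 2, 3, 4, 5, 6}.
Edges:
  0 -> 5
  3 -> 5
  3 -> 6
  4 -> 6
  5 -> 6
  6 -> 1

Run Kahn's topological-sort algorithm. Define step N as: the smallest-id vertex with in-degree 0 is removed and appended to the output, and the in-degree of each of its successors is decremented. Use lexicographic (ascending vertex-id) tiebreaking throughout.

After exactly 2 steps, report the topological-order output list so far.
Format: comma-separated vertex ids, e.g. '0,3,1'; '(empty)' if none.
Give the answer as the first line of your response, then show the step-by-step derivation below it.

0,2

step 1: output 0; order=[0]; indeg=(0,1,0,0,0,1,3)
step 2: output 2; order=[0,2]; indeg=(0,1,0,0,0,1,3)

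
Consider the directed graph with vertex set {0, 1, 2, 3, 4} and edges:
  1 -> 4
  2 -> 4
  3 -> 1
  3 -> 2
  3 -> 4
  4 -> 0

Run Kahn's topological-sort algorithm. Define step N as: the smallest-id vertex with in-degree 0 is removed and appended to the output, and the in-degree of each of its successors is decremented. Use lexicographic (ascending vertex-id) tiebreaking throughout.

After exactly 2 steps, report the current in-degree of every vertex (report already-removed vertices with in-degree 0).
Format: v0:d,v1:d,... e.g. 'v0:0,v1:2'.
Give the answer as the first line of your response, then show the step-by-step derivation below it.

v0:1,v1:0,v2:0,v3:0,v4:1

step 1: output 3; order=[3]; indeg=(1,0,0,0,2)
step 2: output 1; order=[3,1]; indeg=(1,0,0,0,1)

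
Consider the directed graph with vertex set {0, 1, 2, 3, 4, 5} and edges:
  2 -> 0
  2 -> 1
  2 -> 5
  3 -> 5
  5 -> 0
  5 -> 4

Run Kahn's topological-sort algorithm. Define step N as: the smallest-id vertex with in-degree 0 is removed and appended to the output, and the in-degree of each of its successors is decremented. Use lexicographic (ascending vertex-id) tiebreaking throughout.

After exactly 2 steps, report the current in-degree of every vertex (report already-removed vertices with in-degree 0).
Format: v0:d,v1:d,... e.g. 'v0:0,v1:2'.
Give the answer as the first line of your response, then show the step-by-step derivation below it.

v0:1,v1:0,v2:0,v3:0,v4:1,v5:1

step 1: output 2; order=[2]; indeg=(1,0,0,0,1,1)
step 2: output 1; order=[2,1]; indeg=(1,0,0,0,1,1)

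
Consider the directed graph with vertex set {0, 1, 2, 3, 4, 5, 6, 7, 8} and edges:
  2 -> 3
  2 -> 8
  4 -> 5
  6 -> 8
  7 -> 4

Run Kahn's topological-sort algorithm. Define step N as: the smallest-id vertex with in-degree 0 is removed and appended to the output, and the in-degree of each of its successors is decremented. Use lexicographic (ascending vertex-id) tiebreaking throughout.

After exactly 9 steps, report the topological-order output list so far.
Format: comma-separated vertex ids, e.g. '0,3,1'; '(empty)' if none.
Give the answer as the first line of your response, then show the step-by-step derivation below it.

0,1,2,3,6,7,4,5,8

step 1: output 0; order=[0]; indeg=(0,0,0,1,1,1,0,0,2)
step 2: output 1; order=[0,1]; indeg=(0,0,0,1,1,1,0,0,2)
step 3: output 2; order=[0,1,2]; indeg=(0,0,0,0,1,1,0,0,1)
step 4: output 3; order=[0,1,2,3]; indeg=(0,0,0,0,1,1,0,0,1)
step 5: output 6; order=[0,1,2,3,6]; indeg=(0,0,0,0,1,1,0,0,0)
step 6: output 7; order=[0,1,2,3,6,7]; indeg=(0,0,0,0,0,1,0,0,0)
step 7: output 4; order=[0,1,2,3,6,7,4]; indeg=(0,0,0,0,0,0,0,0,0)
step 8: output 5; order=[0,1,2,3,6,7,4,5]; indeg=(0,0,0,0,0,0,0,0,0)
step 9: output 8; order=[0,1,2,3,6,7,4,5,8]; indeg=(0,0,0,0,0,0,0,0,0)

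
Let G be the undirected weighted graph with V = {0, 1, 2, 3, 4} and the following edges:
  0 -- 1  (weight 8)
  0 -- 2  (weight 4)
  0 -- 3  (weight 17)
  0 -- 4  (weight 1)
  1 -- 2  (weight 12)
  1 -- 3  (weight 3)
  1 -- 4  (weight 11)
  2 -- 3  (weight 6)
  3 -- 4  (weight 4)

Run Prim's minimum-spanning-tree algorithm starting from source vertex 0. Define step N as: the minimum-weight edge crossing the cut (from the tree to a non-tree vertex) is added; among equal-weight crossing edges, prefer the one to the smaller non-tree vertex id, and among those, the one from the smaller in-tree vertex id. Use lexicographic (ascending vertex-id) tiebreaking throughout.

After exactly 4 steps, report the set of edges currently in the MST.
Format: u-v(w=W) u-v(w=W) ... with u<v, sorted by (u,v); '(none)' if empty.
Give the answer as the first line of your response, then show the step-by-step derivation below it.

0-2(w=4) 0-4(w=1) 1-3(w=3) 3-4(w=4)

step 1: add edge 0-4 (w=1); MST = {0-4(w=1)}
step 2: add edge 0-2 (w=4); MST = {0-2(w=4) 0-4(w=1)}
step 3: add edge 3-4 (w=4); MST = {0-2(w=4) 0-4(w=1) 3-4(w=4)}
step 4: add edge 1-3 (w=3); MST = {0-2(w=4) 0-4(w=1) 1-3(w=3) 3-4(w=4)}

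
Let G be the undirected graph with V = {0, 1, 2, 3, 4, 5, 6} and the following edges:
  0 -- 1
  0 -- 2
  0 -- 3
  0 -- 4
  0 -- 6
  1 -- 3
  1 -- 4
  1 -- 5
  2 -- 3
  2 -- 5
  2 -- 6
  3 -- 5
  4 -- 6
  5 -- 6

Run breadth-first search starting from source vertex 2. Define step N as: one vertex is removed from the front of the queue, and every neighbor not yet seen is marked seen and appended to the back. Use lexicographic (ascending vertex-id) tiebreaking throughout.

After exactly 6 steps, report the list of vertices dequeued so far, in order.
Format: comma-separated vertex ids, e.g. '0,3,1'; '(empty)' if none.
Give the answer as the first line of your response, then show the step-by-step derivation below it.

2,0,3,5,6,1

step 1: dequeue 2; queue=[0,3,5,6]; order=2
step 2: dequeue 0; queue=[3,5,6,1,4]; order=2,0
step 3: dequeue 3; queue=[5,6,1,4]; order=2,0,3
step 4: dequeue 5; queue=[6,1,4]; order=2,0,3,5
step 5: dequeue 6; queue=[1,4]; order=2,0,3,5,6
step 6: dequeue 1; queue=[4]; order=2,0,3,5,6,1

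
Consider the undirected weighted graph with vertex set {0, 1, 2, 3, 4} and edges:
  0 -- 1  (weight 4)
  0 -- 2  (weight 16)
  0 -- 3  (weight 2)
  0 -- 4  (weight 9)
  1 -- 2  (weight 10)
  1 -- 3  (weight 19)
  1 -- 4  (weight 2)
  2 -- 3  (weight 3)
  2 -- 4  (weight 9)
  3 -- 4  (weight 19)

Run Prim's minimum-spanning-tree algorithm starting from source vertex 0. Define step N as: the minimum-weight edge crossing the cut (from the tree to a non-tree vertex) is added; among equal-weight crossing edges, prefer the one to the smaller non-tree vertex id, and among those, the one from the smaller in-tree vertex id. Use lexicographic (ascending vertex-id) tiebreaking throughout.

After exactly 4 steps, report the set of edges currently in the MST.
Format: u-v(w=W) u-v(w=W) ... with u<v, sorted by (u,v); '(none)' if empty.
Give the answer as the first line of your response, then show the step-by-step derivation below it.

0-1(w=4) 0-3(w=2) 1-4(w=2) 2-3(w=3)

step 1: add edge 0-3 (w=2); MST = {0-3(w=2)}
step 2: add edge 2-3 (w=3); MST = {0-3(w=2) 2-3(w=3)}
step 3: add edge 0-1 (w=4); MST = {0-1(w=4) 0-3(w=2) 2-3(w=3)}
step 4: add edge 1-4 (w=2); MST = {0-1(w=4) 0-3(w=2) 1-4(w=2) 2-3(w=3)}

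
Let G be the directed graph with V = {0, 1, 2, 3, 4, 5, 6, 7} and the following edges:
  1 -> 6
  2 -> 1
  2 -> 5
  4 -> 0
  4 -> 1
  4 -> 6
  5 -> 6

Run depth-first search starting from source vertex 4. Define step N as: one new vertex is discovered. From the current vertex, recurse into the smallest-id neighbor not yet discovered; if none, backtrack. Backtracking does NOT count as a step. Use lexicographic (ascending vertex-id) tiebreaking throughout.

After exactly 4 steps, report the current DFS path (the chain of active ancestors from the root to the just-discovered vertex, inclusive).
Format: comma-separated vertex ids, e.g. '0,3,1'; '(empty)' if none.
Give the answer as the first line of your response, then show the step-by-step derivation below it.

4,1,6

step 1: discover 4; path=4; order=4
step 2: discover 0; path=4>0; order=4,0
step 3: discover 1; path=4>1; order=4,0,1
step 4: discover 6; path=4>1>6; order=4,0,1,6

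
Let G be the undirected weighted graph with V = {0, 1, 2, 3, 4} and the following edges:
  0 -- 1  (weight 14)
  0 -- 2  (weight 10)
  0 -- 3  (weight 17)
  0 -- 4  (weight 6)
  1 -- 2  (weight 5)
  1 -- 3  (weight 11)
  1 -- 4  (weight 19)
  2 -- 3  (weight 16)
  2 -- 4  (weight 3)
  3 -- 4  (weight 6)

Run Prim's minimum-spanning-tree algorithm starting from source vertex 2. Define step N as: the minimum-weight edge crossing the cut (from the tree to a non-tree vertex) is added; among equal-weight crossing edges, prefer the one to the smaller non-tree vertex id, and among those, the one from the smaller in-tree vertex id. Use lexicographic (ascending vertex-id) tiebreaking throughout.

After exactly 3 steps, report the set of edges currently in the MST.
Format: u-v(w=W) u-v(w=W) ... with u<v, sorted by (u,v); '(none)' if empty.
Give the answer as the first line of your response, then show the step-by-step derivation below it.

0-4(w=6) 1-2(w=5) 2-4(w=3)

step 1: add edge 2-4 (w=3); MST = {2-4(w=3)}
step 2: add edge 1-2 (w=5); MST = {1-2(w=5) 2-4(w=3)}
step 3: add edge 0-4 (w=6); MST = {0-4(w=6) 1-2(w=5) 2-4(w=3)}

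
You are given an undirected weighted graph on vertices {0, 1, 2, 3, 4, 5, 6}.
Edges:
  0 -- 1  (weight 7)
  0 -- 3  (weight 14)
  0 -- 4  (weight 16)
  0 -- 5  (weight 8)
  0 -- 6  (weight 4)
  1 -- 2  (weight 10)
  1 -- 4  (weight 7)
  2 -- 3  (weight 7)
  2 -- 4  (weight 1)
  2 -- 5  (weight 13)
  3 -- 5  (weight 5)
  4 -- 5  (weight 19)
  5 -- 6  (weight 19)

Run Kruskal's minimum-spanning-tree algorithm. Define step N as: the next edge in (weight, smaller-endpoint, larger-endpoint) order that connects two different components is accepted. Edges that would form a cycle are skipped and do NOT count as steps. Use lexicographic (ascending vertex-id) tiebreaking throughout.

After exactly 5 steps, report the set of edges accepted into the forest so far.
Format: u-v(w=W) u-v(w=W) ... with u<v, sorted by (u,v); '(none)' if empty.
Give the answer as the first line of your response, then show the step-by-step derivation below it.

0-1(w=7) 0-6(w=4) 1-4(w=7) 2-4(w=1) 3-5(w=5)

step 1: add edge 2-4 (w=1); MST = {2-4(w=1)}
step 2: add edge 0-6 (w=4); MST = {0-6(w=4) 2-4(w=1)}
step 3: add edge 3-5 (w=5); MST = {0-6(w=4) 2-4(w=1) 3-5(w=5)}
step 4: add edge 0-1 (w=7); MST = {0-1(w=7) 0-6(w=4) 2-4(w=1) 3-5(w=5)}
step 5: add edge 1-4 (w=7); MST = {0-1(w=7) 0-6(w=4) 1-4(w=7) 2-4(w=1) 3-5(w=5)}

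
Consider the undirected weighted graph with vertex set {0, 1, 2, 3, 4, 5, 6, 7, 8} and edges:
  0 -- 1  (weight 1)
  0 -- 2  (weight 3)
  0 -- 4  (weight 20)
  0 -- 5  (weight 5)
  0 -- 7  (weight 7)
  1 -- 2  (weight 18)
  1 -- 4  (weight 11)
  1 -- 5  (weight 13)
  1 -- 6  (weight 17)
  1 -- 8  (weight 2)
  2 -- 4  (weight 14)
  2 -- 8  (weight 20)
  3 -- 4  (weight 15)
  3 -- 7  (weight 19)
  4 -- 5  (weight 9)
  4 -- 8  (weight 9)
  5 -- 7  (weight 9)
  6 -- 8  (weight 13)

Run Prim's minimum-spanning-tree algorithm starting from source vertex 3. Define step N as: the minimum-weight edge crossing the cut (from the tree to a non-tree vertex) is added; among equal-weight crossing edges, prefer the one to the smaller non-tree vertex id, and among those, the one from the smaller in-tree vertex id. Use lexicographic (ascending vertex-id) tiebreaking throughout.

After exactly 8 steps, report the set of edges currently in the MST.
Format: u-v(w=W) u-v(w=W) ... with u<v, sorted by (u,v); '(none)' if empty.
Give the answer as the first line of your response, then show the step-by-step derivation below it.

0-1(w=1) 0-2(w=3) 0-5(w=5) 0-7(w=7) 1-8(w=2) 3-4(w=15) 4-5(w=9) 6-8(w=13)

step 1: add edge 3-4 (w=15); MST = {3-4(w=15)}
step 2: add edge 4-5 (w=9); MST = {3-4(w=15) 4-5(w=9)}
step 3: add edge 0-5 (w=5); MST = {0-5(w=5) 3-4(w=15) 4-5(w=9)}
step 4: add edge 0-1 (w=1); MST = {0-1(w=1) 0-5(w=5) 3-4(w=15) 4-5(w=9)}
step 5: add edge 1-8 (w=2); MST = {0-1(w=1) 0-5(w=5) 1-8(w=2) 3-4(w=15) 4-5(w=9)}
step 6: add edge 0-2 (w=3); MST = {0-1(w=1) 0-2(w=3) 0-5(w=5) 1-8(w=2) 3-4(w=15) 4-5(w=9)}
step 7: add edge 0-7 (w=7); MST = {0-1(w=1) 0-2(w=3) 0-5(w=5) 0-7(w=7) 1-8(w=2) 3-4(w=15) 4-5(w=9)}
step 8: add edge 6-8 (w=13); MST = {0-1(w=1) 0-2(w=3) 0-5(w=5) 0-7(w=7) 1-8(w=2) 3-4(w=15) 4-5(w=9) 6-8(w=13)}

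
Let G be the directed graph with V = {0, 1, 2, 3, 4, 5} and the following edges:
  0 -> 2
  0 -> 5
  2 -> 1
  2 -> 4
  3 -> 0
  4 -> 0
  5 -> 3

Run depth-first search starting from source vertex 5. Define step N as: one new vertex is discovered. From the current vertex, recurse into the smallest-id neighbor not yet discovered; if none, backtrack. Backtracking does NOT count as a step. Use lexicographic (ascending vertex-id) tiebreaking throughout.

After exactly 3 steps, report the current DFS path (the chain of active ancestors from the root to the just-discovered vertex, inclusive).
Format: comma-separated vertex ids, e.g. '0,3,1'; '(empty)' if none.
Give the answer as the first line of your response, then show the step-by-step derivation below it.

5,3,0

step 1: discover 5; path=5; order=5
step 2: discover 3; path=5>3; order=5,3
step 3: discover 0; path=5>3>0; order=5,3,0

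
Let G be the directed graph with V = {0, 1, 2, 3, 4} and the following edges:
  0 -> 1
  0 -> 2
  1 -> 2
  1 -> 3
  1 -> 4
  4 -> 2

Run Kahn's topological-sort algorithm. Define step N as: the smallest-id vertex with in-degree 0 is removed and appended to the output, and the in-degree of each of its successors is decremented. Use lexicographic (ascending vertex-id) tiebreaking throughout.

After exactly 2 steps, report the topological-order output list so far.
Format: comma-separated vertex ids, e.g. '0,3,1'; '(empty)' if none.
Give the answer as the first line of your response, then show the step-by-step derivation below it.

0,1

step 1: output 0; order=[0]; indeg=(0,0,2,1,1)
step 2: output 1; order=[0,1]; indeg=(0,0,1,0,0)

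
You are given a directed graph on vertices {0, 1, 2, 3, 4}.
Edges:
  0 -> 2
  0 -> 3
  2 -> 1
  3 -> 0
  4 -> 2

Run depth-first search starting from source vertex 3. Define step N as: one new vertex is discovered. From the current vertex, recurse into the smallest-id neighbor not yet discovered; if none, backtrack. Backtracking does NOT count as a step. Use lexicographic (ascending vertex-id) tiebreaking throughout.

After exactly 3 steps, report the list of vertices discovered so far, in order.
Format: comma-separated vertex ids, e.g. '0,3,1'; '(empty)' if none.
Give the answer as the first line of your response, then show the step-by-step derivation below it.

3,0,2

step 1: discover 3; path=3; order=3
step 2: discover 0; path=3>0; order=3,0
step 3: discover 2; path=3>0>2; order=3,0,2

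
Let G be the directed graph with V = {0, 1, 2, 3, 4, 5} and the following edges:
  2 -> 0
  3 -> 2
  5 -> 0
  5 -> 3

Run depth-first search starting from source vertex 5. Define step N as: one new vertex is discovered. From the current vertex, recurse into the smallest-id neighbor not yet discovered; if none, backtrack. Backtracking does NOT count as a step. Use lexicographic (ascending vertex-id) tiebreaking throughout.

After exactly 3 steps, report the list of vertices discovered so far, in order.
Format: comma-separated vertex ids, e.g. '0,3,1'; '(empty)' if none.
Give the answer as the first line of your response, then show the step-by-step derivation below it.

5,0,3

step 1: discover 5; path=5; order=5
step 2: discover 0; path=5>0; order=5,0
step 3: discover 3; path=5>3; order=5,0,3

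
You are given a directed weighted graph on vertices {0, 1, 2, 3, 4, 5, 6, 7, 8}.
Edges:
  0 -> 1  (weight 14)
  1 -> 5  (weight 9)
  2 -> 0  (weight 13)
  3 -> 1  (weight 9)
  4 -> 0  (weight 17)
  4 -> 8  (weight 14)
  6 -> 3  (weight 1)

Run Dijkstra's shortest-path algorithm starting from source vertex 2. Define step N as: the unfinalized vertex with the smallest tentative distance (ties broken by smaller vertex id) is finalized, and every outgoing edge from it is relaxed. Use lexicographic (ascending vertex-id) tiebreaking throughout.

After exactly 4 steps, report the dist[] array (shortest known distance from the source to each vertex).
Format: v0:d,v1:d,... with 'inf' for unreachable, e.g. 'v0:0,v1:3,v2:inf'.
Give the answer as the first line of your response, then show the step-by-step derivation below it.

v0:13,v1:27,v2:0,v3:inf,v4:inf,v5:36,v6:inf,v7:inf,v8:inf

step 1: dist = v0:13,v1:inf,v2:0,v3:inf,v4:inf,v5:inf,v6:inf,v7:inf,v8:inf
step 2: dist = v0:13,v1:27,v2:0,v3:inf,v4:inf,v5:inf,v6:inf,v7:inf,v8:inf
step 3: dist = v0:13,v1:27,v2:0,v3:inf,v4:inf,v5:36,v6:inf,v7:inf,v8:inf
step 4: dist = v0:13,v1:27,v2:0,v3:inf,v4:inf,v5:36,v6:inf,v7:inf,v8:inf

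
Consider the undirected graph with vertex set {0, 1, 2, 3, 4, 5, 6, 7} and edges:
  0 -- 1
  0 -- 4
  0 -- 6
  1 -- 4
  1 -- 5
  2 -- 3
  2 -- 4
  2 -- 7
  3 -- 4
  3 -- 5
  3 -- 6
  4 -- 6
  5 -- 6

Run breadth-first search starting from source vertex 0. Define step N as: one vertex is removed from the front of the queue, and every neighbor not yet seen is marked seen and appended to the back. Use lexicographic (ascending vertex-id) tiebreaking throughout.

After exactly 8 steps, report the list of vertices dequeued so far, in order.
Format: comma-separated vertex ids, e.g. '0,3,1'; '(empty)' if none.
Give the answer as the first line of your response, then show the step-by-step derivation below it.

0,1,4,6,5,2,3,7

step 1: dequeue 0; queue=[1,4,6]; order=0
step 2: dequeue 1; queue=[4,6,5]; order=0,1
step 3: dequeue 4; queue=[6,5,2,3]; order=0,1,4
step 4: dequeue 6; queue=[5,2,3]; order=0,1,4,6
step 5: dequeue 5; queue=[2,3]; order=0,1,4,6,5
step 6: dequeue 2; queue=[3,7]; order=0,1,4,6,5,2
step 7: dequeue 3; queue=[7]; order=0,1,4,6,5,2,3
step 8: dequeue 7; queue=[(empty)]; order=0,1,4,6,5,2,3,7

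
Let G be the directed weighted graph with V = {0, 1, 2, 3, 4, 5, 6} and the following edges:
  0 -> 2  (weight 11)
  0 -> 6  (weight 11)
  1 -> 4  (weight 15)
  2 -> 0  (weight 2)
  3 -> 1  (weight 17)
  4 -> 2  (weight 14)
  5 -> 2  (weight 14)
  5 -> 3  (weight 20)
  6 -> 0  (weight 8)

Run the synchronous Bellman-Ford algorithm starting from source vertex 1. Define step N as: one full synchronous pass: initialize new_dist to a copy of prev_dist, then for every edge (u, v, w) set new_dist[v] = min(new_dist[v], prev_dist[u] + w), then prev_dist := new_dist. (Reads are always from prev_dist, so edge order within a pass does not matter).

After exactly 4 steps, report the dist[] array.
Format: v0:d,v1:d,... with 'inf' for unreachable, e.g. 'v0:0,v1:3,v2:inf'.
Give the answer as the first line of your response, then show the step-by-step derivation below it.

v0:31,v1:0,v2:29,v3:inf,v4:15,v5:inf,v6:42

step 1: dist = v0:inf,v1:0,v2:inf,v3:inf,v4:15,v5:inf,v6:inf
step 2: dist = v0:inf,v1:0,v2:29,v3:inf,v4:15,v5:inf,v6:inf
step 3: dist = v0:31,v1:0,v2:29,v3:inf,v4:15,v5:inf,v6:inf
step 4: dist = v0:31,v1:0,v2:29,v3:inf,v4:15,v5:inf,v6:42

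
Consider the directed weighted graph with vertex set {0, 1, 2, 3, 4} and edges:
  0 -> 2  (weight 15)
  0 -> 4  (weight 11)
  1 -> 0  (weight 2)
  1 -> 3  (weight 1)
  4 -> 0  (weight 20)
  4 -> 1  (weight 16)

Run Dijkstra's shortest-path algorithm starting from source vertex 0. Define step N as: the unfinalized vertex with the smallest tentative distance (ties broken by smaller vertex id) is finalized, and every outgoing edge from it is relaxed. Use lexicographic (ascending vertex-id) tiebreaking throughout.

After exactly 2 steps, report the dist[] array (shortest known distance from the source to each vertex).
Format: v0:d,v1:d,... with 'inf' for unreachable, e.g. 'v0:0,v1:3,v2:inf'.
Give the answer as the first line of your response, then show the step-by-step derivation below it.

v0:0,v1:27,v2:15,v3:inf,v4:11

step 1: dist = v0:0,v1:inf,v2:15,v3:inf,v4:11
step 2: dist = v0:0,v1:27,v2:15,v3:inf,v4:11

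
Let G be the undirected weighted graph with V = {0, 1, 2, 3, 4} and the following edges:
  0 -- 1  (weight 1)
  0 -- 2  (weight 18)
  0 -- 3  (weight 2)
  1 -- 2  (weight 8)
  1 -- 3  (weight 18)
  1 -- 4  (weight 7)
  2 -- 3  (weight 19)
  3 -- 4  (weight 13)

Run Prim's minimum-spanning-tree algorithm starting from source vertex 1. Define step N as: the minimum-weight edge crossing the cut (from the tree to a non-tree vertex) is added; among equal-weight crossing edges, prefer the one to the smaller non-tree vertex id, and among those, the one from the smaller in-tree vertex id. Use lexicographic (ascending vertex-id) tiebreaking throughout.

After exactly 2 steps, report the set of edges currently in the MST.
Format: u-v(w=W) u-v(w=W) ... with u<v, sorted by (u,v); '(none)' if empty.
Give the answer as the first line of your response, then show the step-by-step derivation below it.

0-1(w=1) 0-3(w=2)

step 1: add edge 0-1 (w=1); MST = {0-1(w=1)}
step 2: add edge 0-3 (w=2); MST = {0-1(w=1) 0-3(w=2)}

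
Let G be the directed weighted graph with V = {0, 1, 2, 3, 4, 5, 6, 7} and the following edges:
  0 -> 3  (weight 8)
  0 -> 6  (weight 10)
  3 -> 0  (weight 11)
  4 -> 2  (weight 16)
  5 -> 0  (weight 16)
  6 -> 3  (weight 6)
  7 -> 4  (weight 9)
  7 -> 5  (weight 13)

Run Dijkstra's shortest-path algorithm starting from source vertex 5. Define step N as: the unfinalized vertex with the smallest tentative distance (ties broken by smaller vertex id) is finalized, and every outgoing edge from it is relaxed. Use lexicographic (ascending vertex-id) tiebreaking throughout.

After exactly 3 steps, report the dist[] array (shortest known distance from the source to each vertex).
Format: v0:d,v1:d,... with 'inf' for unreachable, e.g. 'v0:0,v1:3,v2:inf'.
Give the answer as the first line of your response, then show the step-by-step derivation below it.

v0:16,v1:inf,v2:inf,v3:24,v4:inf,v5:0,v6:26,v7:inf

step 1: dist = v0:16,v1:inf,v2:inf,v3:inf,v4:inf,v5:0,v6:inf,v7:inf
step 2: dist = v0:16,v1:inf,v2:inf,v3:24,v4:inf,v5:0,v6:26,v7:inf
step 3: dist = v0:16,v1:inf,v2:inf,v3:24,v4:inf,v5:0,v6:26,v7:inf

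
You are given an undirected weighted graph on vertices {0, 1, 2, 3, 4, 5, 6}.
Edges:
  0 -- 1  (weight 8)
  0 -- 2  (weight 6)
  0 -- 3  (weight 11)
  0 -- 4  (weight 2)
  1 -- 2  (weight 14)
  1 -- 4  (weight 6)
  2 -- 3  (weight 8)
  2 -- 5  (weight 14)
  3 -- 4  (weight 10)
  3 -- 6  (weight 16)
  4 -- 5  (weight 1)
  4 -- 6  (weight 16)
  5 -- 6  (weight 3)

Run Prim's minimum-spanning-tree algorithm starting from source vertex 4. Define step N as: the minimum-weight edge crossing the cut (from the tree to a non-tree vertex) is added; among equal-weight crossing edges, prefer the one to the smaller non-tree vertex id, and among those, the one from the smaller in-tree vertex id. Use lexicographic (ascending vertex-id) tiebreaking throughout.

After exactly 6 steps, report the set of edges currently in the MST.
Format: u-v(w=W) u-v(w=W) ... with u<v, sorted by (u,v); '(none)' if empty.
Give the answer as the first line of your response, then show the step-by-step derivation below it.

0-2(w=6) 0-4(w=2) 1-4(w=6) 2-3(w=8) 4-5(w=1) 5-6(w=3)

step 1: add edge 4-5 (w=1); MST = {4-5(w=1)}
step 2: add edge 0-4 (w=2); MST = {0-4(w=2) 4-5(w=1)}
step 3: add edge 5-6 (w=3); MST = {0-4(w=2) 4-5(w=1) 5-6(w=3)}
step 4: add edge 1-4 (w=6); MST = {0-4(w=2) 1-4(w=6) 4-5(w=1) 5-6(w=3)}
step 5: add edge 0-2 (w=6); MST = {0-2(w=6) 0-4(w=2) 1-4(w=6) 4-5(w=1) 5-6(w=3)}
step 6: add edge 2-3 (w=8); MST = {0-2(w=6) 0-4(w=2) 1-4(w=6) 2-3(w=8) 4-5(w=1) 5-6(w=3)}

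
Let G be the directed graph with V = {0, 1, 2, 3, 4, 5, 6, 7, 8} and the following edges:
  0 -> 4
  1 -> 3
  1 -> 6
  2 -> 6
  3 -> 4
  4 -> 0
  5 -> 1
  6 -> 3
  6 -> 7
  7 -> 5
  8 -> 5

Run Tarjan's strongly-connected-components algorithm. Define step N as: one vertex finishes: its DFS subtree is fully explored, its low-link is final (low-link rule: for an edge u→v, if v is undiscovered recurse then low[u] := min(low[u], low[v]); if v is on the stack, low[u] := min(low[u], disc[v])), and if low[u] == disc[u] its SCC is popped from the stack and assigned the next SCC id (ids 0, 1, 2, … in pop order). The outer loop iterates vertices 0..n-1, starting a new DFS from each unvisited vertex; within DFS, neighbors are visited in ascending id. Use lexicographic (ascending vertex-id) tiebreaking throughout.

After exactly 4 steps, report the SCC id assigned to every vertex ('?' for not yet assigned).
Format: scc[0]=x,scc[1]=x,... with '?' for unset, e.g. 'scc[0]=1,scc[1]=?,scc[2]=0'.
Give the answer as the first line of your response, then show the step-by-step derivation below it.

scc[0]=0,scc[1]=?,scc[2]=?,scc[3]=1,scc[4]=0,scc[5]=?,scc[6]=?,scc[7]=?,scc[8]=?

step 1: low=(low[0]=0,low[1]=?,low[2]=?,low[3]=?,low[4]=0,low[5]=?,low[6]=?,low[7]=?,low[8]=?); scc=(scc[0]=?,scc[1]=?,scc[2]=?,scc[3]=?,scc[4]=?,scc[5]=?,scc[6]=?,scc[7]=?,scc[8]=?)
step 2: low=(low[0]=0,low[1]=?,low[2]=?,low[3]=?,low[4]=0,low[5]=?,low[6]=?,low[7]=?,low[8]=?); scc=(scc[0]=0,scc[1]=?,scc[2]=?,scc[3]=?,scc[4]=0,scc[5]=?,scc[6]=?,scc[7]=?,scc[8]=?)
step 3: low=(low[0]=0,low[1]=2,low[2]=?,low[3]=3,low[4]=0,low[5]=?,low[6]=?,low[7]=?,low[8]=?); scc=(scc[0]=0,scc[1]=?,scc[2]=?,scc[3]=1,scc[4]=0,scc[5]=?,scc[6]=?,scc[7]=?,scc[8]=?)
step 4: low=(low[0]=0,low[1]=2,low[2]=?,low[3]=3,low[4]=0,low[5]=2,low[6]=4,low[7]=5,low[8]=?); scc=(scc[0]=0,scc[1]=?,scc[2]=?,scc[3]=1,scc[4]=0,scc[5]=?,scc[6]=?,scc[7]=?,scc[8]=?)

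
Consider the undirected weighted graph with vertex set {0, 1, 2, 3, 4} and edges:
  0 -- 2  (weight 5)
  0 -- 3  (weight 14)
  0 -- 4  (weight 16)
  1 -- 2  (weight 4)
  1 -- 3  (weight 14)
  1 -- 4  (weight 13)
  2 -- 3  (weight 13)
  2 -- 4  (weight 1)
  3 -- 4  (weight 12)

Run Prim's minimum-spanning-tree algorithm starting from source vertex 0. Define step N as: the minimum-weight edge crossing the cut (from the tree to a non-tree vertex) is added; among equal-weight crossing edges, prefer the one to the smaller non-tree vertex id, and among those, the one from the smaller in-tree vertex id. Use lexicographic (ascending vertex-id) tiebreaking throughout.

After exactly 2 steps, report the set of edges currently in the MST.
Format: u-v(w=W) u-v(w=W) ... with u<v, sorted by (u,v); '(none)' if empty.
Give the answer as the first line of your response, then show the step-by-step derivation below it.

0-2(w=5) 2-4(w=1)

step 1: add edge 0-2 (w=5); MST = {0-2(w=5)}
step 2: add edge 2-4 (w=1); MST = {0-2(w=5) 2-4(w=1)}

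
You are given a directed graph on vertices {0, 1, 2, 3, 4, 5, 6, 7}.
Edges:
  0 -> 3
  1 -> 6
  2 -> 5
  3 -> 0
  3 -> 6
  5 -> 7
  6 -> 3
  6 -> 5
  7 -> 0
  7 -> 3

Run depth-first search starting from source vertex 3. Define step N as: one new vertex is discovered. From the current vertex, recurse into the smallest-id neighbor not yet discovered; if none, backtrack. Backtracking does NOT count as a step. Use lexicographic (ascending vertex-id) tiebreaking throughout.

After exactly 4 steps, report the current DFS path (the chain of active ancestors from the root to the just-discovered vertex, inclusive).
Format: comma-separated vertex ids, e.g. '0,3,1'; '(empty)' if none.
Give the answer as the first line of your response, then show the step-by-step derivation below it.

3,6,5

step 1: discover 3; path=3; order=3
step 2: discover 0; path=3>0; order=3,0
step 3: discover 6; path=3>6; order=3,0,6
step 4: discover 5; path=3>6>5; order=3,0,6,5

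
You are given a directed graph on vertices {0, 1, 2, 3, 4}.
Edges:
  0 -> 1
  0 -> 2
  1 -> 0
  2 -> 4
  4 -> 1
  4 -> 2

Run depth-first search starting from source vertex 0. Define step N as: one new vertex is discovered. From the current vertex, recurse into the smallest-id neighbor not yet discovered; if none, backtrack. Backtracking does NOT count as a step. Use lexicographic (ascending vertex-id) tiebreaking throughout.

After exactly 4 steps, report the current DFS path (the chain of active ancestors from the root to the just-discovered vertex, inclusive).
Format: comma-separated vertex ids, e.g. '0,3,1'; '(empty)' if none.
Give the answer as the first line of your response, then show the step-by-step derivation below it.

0,2,4

step 1: discover 0; path=0; order=0
step 2: discover 1; path=0>1; order=0,1
step 3: discover 2; path=0>2; order=0,1,2
step 4: discover 4; path=0>2>4; order=0,1,2,4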